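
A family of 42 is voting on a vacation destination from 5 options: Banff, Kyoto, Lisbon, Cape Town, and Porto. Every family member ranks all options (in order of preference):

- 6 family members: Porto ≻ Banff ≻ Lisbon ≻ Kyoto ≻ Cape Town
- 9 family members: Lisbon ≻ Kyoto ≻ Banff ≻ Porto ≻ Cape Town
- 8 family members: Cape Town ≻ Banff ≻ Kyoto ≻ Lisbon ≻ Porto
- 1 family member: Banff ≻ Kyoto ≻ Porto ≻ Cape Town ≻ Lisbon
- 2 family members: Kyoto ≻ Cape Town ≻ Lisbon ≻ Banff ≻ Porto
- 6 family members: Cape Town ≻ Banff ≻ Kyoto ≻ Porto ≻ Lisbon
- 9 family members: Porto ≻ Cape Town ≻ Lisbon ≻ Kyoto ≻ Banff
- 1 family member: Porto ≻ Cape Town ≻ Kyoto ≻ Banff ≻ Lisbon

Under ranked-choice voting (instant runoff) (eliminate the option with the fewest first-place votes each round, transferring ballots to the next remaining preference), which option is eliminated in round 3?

Round 1: Banff 1, Kyoto 2, Lisbon 9, Cape Town 14, Porto 16. Eliminate Banff.
Round 2: Kyoto 3, Lisbon 9, Cape Town 14, Porto 16. Eliminate Kyoto.
Round 3: Lisbon 9, Cape Town 16, Porto 17. Eliminate Lisbon.

Lisbon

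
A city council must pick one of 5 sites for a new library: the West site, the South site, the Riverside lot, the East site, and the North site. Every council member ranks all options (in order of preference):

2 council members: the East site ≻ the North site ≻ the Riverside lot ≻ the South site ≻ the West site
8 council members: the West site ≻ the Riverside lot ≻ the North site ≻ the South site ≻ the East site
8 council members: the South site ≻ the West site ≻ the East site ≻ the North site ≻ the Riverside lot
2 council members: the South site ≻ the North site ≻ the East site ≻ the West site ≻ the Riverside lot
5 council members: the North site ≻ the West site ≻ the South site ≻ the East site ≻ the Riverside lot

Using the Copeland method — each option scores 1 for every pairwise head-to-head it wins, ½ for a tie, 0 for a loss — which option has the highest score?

the West site: beats the South site, the Riverside lot, the East site, and the North site → score 4.
the South site: beats the Riverside lot and the East site; loses to the West site and the North site → score 2.
the Riverside lot: loses to the West site, the South site, the East site, and the North site → score 0.
the East site: beats the Riverside lot; loses to the West site, the South site, and the North site → score 1.
the North site: beats the South site, the Riverside lot, and the East site; loses to the West site → score 3.
the West site has the best pairwise record.

the West site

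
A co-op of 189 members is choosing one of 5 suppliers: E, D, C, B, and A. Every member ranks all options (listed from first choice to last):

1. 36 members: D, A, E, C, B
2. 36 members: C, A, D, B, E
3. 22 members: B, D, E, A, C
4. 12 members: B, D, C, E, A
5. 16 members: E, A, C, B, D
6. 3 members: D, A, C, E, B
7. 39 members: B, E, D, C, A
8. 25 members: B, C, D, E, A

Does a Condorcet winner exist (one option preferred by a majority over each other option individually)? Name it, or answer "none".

B

B vs E: 134–55 for B.
B vs D: 114–75 for B.
B vs C: 98–91 for B.
B vs A: 98–91 for B.
B beats every other option head-to-head.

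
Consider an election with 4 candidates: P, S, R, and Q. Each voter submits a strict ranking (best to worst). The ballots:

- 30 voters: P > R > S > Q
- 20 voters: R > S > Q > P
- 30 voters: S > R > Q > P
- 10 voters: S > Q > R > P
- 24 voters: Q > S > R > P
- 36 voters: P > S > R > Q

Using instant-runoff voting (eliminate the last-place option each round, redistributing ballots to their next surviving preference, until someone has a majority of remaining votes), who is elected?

S

Round 1: P 66, S 40, R 20, Q 24. Eliminate R.
Round 2: P 66, S 60, Q 24. Eliminate Q.
Round 3: P 66, S 84. S has a majority.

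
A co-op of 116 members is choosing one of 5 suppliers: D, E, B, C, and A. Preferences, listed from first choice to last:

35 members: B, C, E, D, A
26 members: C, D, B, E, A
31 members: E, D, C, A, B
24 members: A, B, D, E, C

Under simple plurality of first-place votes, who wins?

First-place votes: D 0, E 31, B 35, C 26, A 24.
B has the most first-place votes.

B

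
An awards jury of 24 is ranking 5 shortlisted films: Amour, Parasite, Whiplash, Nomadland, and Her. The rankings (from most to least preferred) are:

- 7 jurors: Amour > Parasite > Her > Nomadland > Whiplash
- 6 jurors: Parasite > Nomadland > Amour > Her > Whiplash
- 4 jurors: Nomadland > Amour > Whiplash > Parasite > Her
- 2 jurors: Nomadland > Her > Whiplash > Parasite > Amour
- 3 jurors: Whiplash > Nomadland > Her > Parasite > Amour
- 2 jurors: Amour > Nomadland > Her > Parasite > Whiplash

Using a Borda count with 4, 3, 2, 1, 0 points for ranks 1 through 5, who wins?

Amour: 7·4 + 6·2 + 4·3 + 2·0 + 3·0 + 2·4 = 60
Parasite: 7·3 + 6·4 + 4·1 + 2·1 + 3·1 + 2·1 = 56
Whiplash: 7·0 + 6·0 + 4·2 + 2·2 + 3·4 + 2·0 = 24
Nomadland: 7·1 + 6·3 + 4·4 + 2·4 + 3·3 + 2·3 = 64
Her: 7·2 + 6·1 + 4·0 + 2·3 + 3·2 + 2·2 = 36
Nomadland has the highest Borda score (64).

Nomadland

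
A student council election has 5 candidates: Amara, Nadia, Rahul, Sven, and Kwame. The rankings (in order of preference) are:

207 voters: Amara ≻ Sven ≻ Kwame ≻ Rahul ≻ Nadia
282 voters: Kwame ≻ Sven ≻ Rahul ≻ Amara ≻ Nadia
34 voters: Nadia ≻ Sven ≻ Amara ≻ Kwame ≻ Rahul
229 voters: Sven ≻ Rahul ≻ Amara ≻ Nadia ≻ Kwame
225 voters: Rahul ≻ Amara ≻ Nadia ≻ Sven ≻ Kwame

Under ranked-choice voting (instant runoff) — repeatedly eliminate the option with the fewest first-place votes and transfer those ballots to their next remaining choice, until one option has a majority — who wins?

Sven

Round 1: Amara 207, Nadia 34, Rahul 225, Sven 229, Kwame 282. Eliminate Nadia.
Round 2: Amara 207, Rahul 225, Sven 263, Kwame 282. Eliminate Amara.
Round 3: Rahul 225, Sven 470, Kwame 282. Eliminate Rahul.
Round 4: Sven 695, Kwame 282. Sven has a majority.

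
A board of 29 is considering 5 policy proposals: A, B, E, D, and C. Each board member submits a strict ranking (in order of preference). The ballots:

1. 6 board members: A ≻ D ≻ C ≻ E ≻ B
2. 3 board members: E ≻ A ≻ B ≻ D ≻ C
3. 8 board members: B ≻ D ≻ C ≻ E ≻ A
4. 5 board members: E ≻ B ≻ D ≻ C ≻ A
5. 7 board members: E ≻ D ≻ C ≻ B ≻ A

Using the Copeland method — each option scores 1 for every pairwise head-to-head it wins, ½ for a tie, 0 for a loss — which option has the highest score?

E

A: loses to B, E, D, and C → score 0.
B: beats A, D, and C; loses to E → score 3.
E: beats A, B, D, and C → score 4.
D: beats A and C; loses to B and E → score 2.
C: beats A; loses to B, E, and D → score 1.
E has the best pairwise record.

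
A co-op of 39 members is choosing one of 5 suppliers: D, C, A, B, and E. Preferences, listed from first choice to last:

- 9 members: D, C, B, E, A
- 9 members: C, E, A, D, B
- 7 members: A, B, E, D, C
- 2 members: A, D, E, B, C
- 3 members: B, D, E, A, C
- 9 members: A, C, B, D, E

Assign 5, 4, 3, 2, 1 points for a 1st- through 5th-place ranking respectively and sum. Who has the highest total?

D: 9·5 + 9·2 + 7·2 + 2·4 + 3·4 + 9·2 = 115
C: 9·4 + 9·5 + 7·1 + 2·1 + 3·1 + 9·4 = 129
A: 9·1 + 9·3 + 7·5 + 2·5 + 3·2 + 9·5 = 132
B: 9·3 + 9·1 + 7·4 + 2·2 + 3·5 + 9·3 = 110
E: 9·2 + 9·4 + 7·3 + 2·3 + 3·3 + 9·1 = 99
A has the highest Borda score (132).

A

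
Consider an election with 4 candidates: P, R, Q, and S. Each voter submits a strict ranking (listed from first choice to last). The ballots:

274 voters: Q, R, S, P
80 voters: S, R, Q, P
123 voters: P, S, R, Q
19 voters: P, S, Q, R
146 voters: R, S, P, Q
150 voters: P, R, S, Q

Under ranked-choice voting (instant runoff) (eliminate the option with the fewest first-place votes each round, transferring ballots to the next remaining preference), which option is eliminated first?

S

Round 1: P 292, R 146, Q 274, S 80. Eliminate S.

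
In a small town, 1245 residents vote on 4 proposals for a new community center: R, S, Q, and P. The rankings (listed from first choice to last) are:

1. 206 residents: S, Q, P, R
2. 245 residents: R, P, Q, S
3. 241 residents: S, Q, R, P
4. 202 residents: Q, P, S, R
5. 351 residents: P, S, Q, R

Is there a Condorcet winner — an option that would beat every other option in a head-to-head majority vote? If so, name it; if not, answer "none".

none

Checking pairwise contests:
S beats R 1000–245.
P beats S 798–447.
S beats Q 798–447.
Q beats P 649–596.
Every option loses at least one head-to-head, so there is no Condorcet winner.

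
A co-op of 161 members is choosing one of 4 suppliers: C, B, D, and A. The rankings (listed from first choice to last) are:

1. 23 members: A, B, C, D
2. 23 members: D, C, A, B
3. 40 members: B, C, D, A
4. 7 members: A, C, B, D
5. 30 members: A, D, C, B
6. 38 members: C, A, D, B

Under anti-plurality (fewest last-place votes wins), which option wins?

Last-place votes: C 0, B 91, D 30, A 40.
C is ranked last by the fewest voters, so C wins.

C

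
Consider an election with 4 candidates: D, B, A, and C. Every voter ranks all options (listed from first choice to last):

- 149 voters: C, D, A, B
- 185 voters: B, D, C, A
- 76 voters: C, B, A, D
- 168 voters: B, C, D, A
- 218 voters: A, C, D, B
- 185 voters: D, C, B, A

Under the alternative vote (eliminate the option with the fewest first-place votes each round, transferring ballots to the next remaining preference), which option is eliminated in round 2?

Round 1: D 185, B 353, A 218, C 225. Eliminate D.
Round 2: B 353, A 218, C 410. Eliminate A.

A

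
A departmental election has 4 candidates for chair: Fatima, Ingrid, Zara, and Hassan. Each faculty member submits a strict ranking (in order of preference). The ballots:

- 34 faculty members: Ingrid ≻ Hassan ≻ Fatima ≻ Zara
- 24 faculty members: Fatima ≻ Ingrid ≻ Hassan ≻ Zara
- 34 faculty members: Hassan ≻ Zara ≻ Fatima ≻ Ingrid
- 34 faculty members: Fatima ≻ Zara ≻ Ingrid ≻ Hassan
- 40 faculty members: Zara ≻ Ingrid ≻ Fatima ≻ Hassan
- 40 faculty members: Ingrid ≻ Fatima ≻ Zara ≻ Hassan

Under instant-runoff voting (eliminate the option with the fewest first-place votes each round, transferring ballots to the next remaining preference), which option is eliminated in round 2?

Fatima

Round 1: Fatima 58, Ingrid 74, Zara 40, Hassan 34. Eliminate Hassan.
Round 2: Fatima 58, Ingrid 74, Zara 74. Eliminate Fatima.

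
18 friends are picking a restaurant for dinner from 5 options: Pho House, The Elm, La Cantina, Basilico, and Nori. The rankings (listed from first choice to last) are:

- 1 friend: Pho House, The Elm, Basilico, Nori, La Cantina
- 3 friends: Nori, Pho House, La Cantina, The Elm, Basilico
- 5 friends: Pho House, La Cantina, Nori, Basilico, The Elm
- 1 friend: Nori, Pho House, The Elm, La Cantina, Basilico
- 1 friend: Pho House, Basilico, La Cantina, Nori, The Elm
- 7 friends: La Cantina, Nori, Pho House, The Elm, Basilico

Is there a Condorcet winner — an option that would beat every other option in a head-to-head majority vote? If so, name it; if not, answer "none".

Checking pairwise contests:
Nori beats Pho House 11–7.
Pho House beats The Elm 18–0.
Pho House beats La Cantina 11–7.
Pho House beats Basilico 18–0.
La Cantina beats Nori 13–5.
Every option loses at least one head-to-head, so there is no Condorcet winner.

none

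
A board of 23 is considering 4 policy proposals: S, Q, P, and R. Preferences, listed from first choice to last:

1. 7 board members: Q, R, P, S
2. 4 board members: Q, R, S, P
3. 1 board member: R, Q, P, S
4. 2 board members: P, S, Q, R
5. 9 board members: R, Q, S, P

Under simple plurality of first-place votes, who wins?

First-place votes: S 0, Q 11, P 2, R 10.
Q has the most first-place votes.

Q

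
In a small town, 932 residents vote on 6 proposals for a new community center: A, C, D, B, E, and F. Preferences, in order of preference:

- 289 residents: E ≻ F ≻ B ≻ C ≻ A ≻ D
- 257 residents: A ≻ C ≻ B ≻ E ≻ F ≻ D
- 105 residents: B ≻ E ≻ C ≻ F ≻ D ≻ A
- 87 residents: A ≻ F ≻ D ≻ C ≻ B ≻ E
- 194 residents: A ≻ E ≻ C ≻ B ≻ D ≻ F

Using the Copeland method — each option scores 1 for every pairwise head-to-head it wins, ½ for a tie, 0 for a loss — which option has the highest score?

A: beats C, D, B, E, and F → score 5.
C: beats D, B, and F; loses to A and E → score 3.
D: loses to A, C, B, E, and F → score 0.
B: beats D and F; loses to A, C, and E → score 2.
E: beats C, D, B, and F; loses to A → score 4.
F: beats D; loses to A, C, B, and E → score 1.
A has the best pairwise record.

A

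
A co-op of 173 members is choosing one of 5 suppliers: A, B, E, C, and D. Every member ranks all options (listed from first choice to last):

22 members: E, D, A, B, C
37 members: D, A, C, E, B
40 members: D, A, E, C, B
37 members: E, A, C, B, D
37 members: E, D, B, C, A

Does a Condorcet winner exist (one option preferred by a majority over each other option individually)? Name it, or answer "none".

E

E vs A: 96–77 for E.
E vs B: 173–0 for E.
E vs C: 136–37 for E.
E vs D: 96–77 for E.
E beats every other option head-to-head.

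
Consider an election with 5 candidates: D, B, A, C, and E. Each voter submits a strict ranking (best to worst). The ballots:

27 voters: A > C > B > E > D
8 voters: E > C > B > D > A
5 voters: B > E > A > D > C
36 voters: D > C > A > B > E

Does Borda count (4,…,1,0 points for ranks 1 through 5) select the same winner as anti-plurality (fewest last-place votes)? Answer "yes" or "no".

Borda — scores: D 157, B 126, A 190, C 213, E 74. Winner: C.
Anti-plurality — last-place votes: D 27, B 0, A 8, C 5, E 36. Winner: B.
The two methods disagree.

no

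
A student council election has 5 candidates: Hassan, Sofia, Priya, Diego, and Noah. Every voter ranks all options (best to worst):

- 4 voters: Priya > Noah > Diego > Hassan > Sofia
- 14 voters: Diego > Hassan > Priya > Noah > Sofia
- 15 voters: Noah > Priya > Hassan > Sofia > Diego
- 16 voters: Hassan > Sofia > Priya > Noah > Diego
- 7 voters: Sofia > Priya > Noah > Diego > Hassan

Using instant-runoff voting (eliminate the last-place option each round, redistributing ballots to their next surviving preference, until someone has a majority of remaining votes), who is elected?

Hassan

Round 1: Hassan 16, Sofia 7, Priya 4, Diego 14, Noah 15. Eliminate Priya.
Round 2: Hassan 16, Sofia 7, Diego 14, Noah 19. Eliminate Sofia.
Round 3: Hassan 16, Diego 14, Noah 26. Eliminate Diego.
Round 4: Hassan 30, Noah 26. Hassan has a majority.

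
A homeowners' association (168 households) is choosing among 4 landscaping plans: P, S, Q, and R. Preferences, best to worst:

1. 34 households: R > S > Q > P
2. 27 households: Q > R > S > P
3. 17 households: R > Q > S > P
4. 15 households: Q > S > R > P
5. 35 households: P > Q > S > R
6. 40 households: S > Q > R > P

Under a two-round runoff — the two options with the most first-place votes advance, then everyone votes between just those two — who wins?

Round 1 first-place votes: P 35, S 40, Q 42, R 51.
R and Q advance.
Runoff: R is preferred to Q by 51 voters; Q by 117.
Q wins the runoff.

Q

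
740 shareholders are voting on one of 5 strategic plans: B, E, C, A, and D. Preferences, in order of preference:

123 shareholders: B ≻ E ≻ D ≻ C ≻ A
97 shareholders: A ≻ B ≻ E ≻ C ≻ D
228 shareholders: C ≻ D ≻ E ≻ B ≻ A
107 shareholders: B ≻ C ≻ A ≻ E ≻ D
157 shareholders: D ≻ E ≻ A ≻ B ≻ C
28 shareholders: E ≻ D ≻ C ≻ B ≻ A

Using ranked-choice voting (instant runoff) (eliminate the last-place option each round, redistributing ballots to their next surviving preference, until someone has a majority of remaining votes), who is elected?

B

Round 1: B 230, E 28, C 228, A 97, D 157. Eliminate E.
Round 2: B 230, C 228, A 97, D 185. Eliminate A.
Round 3: B 327, C 228, D 185. Eliminate D.
Round 4: B 484, C 256. B has a majority.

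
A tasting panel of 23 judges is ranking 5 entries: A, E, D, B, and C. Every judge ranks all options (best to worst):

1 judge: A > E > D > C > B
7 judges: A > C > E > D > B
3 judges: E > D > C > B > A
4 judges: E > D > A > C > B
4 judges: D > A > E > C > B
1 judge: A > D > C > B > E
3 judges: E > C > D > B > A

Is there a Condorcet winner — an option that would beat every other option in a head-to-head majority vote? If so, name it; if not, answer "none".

Checking pairwise contests:
D beats A 14–9.
A beats E 13–10.
E beats D 18–5.
A beats B 17–6.
A beats C 17–6.
Every option loses at least one head-to-head, so there is no Condorcet winner.

none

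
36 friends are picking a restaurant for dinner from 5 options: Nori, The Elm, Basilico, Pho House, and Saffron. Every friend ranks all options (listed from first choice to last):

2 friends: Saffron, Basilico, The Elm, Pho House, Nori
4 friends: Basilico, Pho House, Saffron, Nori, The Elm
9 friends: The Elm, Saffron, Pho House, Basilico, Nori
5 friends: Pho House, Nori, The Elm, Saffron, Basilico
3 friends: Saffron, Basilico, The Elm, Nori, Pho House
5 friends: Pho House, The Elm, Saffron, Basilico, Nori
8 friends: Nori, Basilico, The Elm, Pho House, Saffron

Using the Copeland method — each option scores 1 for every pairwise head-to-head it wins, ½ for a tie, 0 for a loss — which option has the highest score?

Nori: loses to The Elm, Basilico, Pho House, and Saffron → score 0.
The Elm: beats Nori, Basilico, Pho House, and Saffron → score 4.
Basilico: beats Nori; loses to The Elm, Pho House, and Saffron → score 1.
Pho House: beats Nori, Basilico, and Saffron; loses to The Elm → score 3.
Saffron: beats Nori and Basilico; loses to The Elm and Pho House → score 2.
The Elm has the best pairwise record.

The Elm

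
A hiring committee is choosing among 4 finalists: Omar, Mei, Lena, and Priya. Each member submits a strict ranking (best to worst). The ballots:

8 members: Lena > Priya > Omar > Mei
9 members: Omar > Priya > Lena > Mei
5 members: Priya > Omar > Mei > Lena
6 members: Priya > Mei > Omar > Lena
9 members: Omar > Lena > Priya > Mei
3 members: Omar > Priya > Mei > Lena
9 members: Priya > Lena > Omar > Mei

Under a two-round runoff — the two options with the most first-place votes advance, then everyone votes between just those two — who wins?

Round 1 first-place votes: Omar 21, Mei 0, Lena 8, Priya 20.
Omar and Priya advance.
Runoff: Omar is preferred to Priya by 21 voters; Priya by 28.
Priya wins the runoff.

Priya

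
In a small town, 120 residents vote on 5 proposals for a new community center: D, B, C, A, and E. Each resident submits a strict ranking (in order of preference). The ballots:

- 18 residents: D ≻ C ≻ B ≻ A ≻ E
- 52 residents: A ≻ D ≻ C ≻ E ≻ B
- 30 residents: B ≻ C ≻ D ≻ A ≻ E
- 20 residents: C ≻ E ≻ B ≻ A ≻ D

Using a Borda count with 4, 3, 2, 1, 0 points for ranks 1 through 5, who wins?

C

D: 18·4 + 52·3 + 30·2 + 20·0 = 288
B: 18·2 + 52·0 + 30·4 + 20·2 = 196
C: 18·3 + 52·2 + 30·3 + 20·4 = 328
A: 18·1 + 52·4 + 30·1 + 20·1 = 276
E: 18·0 + 52·1 + 30·0 + 20·3 = 112
C has the highest Borda score (328).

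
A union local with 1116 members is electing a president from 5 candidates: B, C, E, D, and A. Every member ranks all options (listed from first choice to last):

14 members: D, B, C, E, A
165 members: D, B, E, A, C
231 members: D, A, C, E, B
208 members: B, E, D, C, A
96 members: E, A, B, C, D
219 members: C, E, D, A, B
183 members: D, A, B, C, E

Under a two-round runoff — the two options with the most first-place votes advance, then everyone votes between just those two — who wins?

Round 1 first-place votes: B 208, C 219, E 96, D 593, A 0.
D and C advance.
Runoff: D is preferred to C by 801 voters; C by 315.
D wins the runoff.

D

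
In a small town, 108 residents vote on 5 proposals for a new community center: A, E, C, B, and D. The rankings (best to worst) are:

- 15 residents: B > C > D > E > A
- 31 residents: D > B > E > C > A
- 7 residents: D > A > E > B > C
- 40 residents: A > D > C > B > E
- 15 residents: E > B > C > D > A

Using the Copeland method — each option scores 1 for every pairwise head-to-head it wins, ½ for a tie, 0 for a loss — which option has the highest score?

D

A: loses to E, C, B, and D → score 0.
E: beats A; loses to C, B, and D → score 1.
C: beats A and E; loses to B and D → score 2.
B: beats A, E, and C; loses to D → score 3.
D: beats A, E, C, and B → score 4.
D has the best pairwise record.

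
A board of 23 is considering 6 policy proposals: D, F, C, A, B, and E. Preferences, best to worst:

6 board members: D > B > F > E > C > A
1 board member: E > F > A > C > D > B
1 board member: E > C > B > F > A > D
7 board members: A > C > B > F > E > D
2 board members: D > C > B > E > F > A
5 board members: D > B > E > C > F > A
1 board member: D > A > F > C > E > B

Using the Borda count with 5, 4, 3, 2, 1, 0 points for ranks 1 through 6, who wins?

B

D: 6·5 + 1·1 + 1·0 + 7·0 + 2·5 + 5·5 + 1·5 = 71
F: 6·3 + 1·4 + 1·2 + 7·2 + 2·1 + 5·1 + 1·3 = 48
C: 6·1 + 1·2 + 1·4 + 7·4 + 2·4 + 5·2 + 1·2 = 60
A: 6·0 + 1·3 + 1·1 + 7·5 + 2·0 + 5·0 + 1·4 = 43
B: 6·4 + 1·0 + 1·3 + 7·3 + 2·3 + 5·4 + 1·0 = 74
E: 6·2 + 1·5 + 1·5 + 7·1 + 2·2 + 5·3 + 1·1 = 49
B has the highest Borda score (74).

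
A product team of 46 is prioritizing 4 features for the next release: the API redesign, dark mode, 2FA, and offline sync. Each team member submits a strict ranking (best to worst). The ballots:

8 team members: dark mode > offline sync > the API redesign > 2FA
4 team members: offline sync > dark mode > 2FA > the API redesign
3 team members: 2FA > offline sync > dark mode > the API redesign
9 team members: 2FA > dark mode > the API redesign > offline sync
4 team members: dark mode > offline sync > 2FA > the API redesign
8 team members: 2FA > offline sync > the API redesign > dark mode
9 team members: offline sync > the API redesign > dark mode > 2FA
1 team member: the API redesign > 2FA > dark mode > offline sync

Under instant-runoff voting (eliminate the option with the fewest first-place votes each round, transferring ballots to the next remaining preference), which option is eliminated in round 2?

dark mode

Round 1: the API redesign 1, dark mode 12, 2FA 20, offline sync 13. Eliminate the API redesign.
Round 2: dark mode 12, 2FA 21, offline sync 13. Eliminate dark mode.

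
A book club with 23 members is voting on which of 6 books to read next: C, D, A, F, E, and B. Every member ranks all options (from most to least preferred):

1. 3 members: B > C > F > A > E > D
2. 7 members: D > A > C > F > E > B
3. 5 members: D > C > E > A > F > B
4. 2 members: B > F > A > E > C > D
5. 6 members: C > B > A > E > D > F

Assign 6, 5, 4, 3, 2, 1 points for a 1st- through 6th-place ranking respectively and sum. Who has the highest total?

C: 3·5 + 7·4 + 5·5 + 2·2 + 6·6 = 108
D: 3·1 + 7·6 + 5·6 + 2·1 + 6·2 = 89
A: 3·3 + 7·5 + 5·3 + 2·4 + 6·4 = 91
F: 3·4 + 7·3 + 5·2 + 2·5 + 6·1 = 59
E: 3·2 + 7·2 + 5·4 + 2·3 + 6·3 = 64
B: 3·6 + 7·1 + 5·1 + 2·6 + 6·5 = 72
C has the highest Borda score (108).

C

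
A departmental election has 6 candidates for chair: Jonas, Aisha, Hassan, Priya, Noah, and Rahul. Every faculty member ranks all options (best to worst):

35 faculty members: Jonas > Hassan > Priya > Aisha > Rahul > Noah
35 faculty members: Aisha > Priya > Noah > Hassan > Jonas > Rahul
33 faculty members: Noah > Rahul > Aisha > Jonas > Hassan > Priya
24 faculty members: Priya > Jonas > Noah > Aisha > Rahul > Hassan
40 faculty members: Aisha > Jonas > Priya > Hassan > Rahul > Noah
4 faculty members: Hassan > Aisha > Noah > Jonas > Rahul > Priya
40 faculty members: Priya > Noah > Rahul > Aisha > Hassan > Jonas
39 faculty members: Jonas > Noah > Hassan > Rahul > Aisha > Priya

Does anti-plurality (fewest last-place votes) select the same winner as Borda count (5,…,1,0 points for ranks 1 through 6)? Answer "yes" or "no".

Anti-plurality — last-place votes: Jonas 40, Aisha 0, Hassan 24, Priya 76, Noah 75, Rahul 35. Winner: Aisha.
Borda — scores: Jonas 735, Aisha 727, Hassan 500, Priya 685, Noah 670, Rahul 433. Winner: Jonas.
The two methods disagree.

no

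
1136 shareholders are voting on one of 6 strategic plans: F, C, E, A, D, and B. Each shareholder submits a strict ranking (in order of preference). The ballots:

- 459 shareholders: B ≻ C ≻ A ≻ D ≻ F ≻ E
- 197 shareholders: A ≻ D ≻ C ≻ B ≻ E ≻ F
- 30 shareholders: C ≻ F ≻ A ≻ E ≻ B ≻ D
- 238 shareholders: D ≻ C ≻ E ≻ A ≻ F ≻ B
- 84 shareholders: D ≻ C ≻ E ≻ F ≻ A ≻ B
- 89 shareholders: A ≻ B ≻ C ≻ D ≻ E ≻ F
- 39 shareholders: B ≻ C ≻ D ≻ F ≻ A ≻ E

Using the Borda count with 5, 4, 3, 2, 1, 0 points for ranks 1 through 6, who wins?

C

F: 459·1 + 197·0 + 30·4 + 238·1 + 84·2 + 89·0 + 39·2 = 1063
C: 459·4 + 197·3 + 30·5 + 238·4 + 84·4 + 89·3 + 39·4 = 4288
E: 459·0 + 197·1 + 30·2 + 238·3 + 84·3 + 89·1 + 39·0 = 1312
A: 459·3 + 197·5 + 30·3 + 238·2 + 84·1 + 89·5 + 39·1 = 3496
D: 459·2 + 197·4 + 30·0 + 238·5 + 84·5 + 89·2 + 39·3 = 3611
B: 459·5 + 197·2 + 30·1 + 238·0 + 84·0 + 89·4 + 39·5 = 3270
C has the highest Borda score (4288).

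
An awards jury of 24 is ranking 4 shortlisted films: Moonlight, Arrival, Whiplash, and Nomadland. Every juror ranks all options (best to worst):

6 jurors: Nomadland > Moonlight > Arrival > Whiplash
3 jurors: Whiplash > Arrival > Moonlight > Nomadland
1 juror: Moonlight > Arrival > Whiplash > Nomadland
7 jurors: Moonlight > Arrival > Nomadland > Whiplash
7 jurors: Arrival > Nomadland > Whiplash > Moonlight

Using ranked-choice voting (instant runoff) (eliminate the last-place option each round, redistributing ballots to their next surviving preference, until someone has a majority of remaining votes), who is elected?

Round 1: Moonlight 8, Arrival 7, Whiplash 3, Nomadland 6. Eliminate Whiplash.
Round 2: Moonlight 8, Arrival 10, Nomadland 6. Eliminate Nomadland.
Round 3: Moonlight 14, Arrival 10. Moonlight has a majority.

Moonlight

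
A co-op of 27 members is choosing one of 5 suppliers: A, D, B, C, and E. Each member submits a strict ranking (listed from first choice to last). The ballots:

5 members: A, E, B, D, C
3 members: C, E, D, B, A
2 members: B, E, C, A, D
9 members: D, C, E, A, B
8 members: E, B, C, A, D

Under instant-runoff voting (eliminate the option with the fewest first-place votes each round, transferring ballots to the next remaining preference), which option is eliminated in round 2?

Round 1: A 5, D 9, B 2, C 3, E 8. Eliminate B.
Round 2: A 5, D 9, C 3, E 10. Eliminate C.

C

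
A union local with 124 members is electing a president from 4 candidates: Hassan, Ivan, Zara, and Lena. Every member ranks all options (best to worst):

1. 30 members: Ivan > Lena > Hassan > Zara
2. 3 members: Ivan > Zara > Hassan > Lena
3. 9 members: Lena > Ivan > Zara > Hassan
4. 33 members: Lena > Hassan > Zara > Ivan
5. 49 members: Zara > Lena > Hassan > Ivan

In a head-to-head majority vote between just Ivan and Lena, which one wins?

Lena

Voters preferring Ivan to Lena: 33; preferring Lena to Ivan: 91.
Lena wins the head-to-head.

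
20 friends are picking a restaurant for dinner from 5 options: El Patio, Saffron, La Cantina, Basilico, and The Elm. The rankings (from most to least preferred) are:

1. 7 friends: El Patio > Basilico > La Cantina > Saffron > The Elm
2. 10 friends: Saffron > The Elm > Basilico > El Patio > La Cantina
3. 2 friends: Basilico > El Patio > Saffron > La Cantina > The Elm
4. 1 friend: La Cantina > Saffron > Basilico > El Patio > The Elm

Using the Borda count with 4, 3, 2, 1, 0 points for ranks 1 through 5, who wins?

El Patio: 7·4 + 10·1 + 2·3 + 1·1 = 45
Saffron: 7·1 + 10·4 + 2·2 + 1·3 = 54
La Cantina: 7·2 + 10·0 + 2·1 + 1·4 = 20
Basilico: 7·3 + 10·2 + 2·4 + 1·2 = 51
The Elm: 7·0 + 10·3 + 2·0 + 1·0 = 30
Saffron has the highest Borda score (54).

Saffron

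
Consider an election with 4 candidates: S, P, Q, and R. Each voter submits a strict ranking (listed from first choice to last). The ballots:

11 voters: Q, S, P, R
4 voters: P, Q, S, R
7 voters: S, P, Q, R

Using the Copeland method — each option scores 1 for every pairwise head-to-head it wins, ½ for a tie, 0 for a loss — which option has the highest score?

S: beats P and R; loses to Q → score 2.
P: beats R; ties Q; loses to S → score 1.5.
Q: beats S and R; ties P → score 2.5.
R: loses to S, P, and Q → score 0.
Q has the best pairwise record.

Q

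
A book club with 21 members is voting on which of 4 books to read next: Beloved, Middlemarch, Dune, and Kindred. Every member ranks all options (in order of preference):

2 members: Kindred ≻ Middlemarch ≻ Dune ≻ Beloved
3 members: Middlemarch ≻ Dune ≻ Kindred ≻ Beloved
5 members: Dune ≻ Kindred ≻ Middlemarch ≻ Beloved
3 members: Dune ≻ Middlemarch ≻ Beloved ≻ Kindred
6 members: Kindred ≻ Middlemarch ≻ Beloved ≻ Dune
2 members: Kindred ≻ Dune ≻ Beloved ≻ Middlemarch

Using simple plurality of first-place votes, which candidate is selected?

First-place votes: Beloved 0, Middlemarch 3, Dune 8, Kindred 10.
Kindred has the most first-place votes.

Kindred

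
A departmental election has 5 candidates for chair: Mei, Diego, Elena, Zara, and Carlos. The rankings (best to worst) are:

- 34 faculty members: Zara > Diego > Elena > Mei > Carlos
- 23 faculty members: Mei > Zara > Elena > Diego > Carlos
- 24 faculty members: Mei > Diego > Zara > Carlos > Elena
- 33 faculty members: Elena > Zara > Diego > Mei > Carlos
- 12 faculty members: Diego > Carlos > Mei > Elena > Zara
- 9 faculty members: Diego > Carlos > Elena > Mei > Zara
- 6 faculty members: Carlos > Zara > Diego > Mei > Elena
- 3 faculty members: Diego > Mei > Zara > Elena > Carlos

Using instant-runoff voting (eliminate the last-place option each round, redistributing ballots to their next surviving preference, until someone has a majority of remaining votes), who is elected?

Elena

Round 1: Mei 47, Diego 24, Elena 33, Zara 34, Carlos 6. Eliminate Carlos.
Round 2: Mei 47, Diego 24, Elena 33, Zara 40. Eliminate Diego.
Round 3: Mei 62, Elena 42, Zara 40. Eliminate Zara.
Round 4: Mei 68, Elena 76. Elena has a majority.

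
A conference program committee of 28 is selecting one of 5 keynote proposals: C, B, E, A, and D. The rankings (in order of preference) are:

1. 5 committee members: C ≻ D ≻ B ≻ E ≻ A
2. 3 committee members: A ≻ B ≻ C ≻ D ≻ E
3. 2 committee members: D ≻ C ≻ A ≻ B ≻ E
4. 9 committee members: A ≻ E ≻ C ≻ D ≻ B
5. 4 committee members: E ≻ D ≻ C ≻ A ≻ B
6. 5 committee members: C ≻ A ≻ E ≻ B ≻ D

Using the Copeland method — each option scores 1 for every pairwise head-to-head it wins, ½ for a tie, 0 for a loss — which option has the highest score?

C

C: beats B, E, A, and D → score 4.
B: loses to C, E, A, and D → score 0.
E: beats B and D; loses to C and A → score 2.
A: beats B, E, and D; loses to C → score 3.
D: beats B; loses to C, E, and A → score 1.
C has the best pairwise record.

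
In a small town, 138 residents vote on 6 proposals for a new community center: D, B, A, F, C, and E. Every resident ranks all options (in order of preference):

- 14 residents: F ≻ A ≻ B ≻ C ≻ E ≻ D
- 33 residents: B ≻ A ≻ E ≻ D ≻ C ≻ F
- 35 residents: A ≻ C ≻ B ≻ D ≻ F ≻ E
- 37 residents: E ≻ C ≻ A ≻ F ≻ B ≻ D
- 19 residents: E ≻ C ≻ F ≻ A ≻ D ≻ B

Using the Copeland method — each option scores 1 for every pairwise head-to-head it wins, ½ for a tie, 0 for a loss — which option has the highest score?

A

D: loses to B, A, F, C, and E → score 0.
B: beats D and E; loses to A, F, and C → score 2.
A: beats D, B, F, C, and E → score 5.
F: beats D and B; loses to A, C, and E → score 2.
C: beats D, B, and F; loses to A and E → score 3.
E: beats D, F, and C; loses to B and A → score 3.
A has the best pairwise record.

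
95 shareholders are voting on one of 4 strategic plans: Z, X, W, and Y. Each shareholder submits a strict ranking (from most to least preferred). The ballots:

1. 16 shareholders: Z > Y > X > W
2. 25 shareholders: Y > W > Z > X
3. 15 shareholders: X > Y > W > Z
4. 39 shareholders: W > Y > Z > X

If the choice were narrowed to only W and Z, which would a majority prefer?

Voters preferring W to Z: 79; preferring Z to W: 16.
W wins the head-to-head.

W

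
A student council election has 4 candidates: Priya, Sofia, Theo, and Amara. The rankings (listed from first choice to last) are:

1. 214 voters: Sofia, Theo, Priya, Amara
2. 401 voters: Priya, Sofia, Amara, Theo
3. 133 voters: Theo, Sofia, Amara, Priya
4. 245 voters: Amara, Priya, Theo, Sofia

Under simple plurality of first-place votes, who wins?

First-place votes: Priya 401, Sofia 214, Theo 133, Amara 245.
Priya has the most first-place votes.

Priya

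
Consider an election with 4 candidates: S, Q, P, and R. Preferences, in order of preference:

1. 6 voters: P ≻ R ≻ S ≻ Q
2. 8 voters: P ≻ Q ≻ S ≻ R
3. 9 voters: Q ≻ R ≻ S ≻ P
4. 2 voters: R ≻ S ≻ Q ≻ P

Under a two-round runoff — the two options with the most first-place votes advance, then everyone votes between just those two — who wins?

P

Round 1 first-place votes: S 0, Q 9, P 14, R 2.
P and Q advance.
Runoff: P is preferred to Q by 14 voters; Q by 11.
P wins the runoff.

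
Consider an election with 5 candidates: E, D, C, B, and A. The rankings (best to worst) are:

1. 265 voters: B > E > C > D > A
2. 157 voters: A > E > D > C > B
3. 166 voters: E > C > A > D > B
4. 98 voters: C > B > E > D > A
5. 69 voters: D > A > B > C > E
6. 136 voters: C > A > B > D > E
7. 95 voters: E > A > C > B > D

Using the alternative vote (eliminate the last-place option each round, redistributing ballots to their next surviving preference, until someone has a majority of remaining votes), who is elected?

Round 1: E 261, D 69, C 234, B 265, A 157. Eliminate D.
Round 2: E 261, C 234, B 265, A 226. Eliminate A.
Round 3: E 418, C 234, B 334. Eliminate C.
Round 4: E 418, B 568. B has a majority.

B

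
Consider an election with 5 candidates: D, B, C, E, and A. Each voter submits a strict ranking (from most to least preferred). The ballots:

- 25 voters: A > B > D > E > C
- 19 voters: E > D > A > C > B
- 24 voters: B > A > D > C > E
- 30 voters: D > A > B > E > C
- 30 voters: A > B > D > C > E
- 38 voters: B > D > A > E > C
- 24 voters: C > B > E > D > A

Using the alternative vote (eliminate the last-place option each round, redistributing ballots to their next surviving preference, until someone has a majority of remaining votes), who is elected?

A

Round 1: D 30, B 62, C 24, E 19, A 55. Eliminate E.
Round 2: D 49, B 62, C 24, A 55. Eliminate C.
Round 3: D 49, B 86, A 55. Eliminate D.
Round 4: B 86, A 104. A has a majority.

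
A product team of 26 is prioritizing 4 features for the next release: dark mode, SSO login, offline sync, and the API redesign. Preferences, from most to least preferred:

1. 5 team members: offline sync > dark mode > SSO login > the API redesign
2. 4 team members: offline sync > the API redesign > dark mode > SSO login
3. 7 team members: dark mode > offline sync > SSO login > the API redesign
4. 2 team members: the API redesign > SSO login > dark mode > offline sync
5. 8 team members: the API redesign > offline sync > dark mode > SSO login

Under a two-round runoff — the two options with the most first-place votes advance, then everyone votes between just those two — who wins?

Round 1 first-place votes: dark mode 7, SSO login 0, offline sync 9, the API redesign 10.
the API redesign and offline sync advance.
Runoff: the API redesign is preferred to offline sync by 10 voters; offline sync by 16.
offline sync wins the runoff.

offline sync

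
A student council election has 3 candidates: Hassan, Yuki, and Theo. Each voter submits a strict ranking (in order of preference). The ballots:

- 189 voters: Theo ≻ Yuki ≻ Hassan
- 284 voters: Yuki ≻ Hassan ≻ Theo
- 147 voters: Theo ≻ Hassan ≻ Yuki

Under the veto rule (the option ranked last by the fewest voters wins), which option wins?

Last-place votes: Hassan 189, Yuki 147, Theo 284.
Yuki is ranked last by the fewest voters, so Yuki wins.

Yuki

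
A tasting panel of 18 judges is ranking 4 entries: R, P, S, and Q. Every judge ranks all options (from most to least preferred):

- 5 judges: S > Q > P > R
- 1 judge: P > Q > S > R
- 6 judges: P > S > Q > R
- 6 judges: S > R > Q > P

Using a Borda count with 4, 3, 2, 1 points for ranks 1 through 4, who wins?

S

R: 5·1 + 1·1 + 6·1 + 6·3 = 30
P: 5·2 + 1·4 + 6·4 + 6·1 = 44
S: 5·4 + 1·2 + 6·3 + 6·4 = 64
Q: 5·3 + 1·3 + 6·2 + 6·2 = 42
S has the highest Borda score (64).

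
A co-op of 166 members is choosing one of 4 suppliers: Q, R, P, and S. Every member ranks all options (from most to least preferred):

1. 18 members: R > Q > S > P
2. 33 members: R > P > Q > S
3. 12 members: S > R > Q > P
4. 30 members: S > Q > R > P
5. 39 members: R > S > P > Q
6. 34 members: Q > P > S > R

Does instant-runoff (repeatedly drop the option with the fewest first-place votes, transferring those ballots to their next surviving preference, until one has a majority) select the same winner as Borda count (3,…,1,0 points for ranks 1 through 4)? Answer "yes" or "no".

Instant-runoff — R1 Q 34, R 90, P 0, S 42 (R winner). Winner: R.
Borda — scores: Q 243, R 324, P 173, S 256. Winner: R.
The two methods agree.

yes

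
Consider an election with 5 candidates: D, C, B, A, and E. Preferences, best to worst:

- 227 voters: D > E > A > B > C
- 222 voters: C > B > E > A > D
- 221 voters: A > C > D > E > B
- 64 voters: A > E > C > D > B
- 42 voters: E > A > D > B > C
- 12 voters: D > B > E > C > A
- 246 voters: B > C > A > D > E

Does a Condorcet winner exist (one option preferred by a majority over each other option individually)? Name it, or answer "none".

A vs D: 795–239 for A.
A vs C: 554–480 for A.
A vs B: 554–480 for A.
A vs E: 531–503 for A.
A beats every other option head-to-head.

A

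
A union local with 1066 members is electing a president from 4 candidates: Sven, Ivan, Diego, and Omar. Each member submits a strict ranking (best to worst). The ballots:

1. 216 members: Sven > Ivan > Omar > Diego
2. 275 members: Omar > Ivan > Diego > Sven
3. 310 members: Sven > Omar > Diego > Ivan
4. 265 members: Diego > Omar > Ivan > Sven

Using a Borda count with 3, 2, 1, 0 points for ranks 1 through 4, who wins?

Omar

Sven: 216·3 + 275·0 + 310·3 + 265·0 = 1578
Ivan: 216·2 + 275·2 + 310·0 + 265·1 = 1247
Diego: 216·0 + 275·1 + 310·1 + 265·3 = 1380
Omar: 216·1 + 275·3 + 310·2 + 265·2 = 2191
Omar has the highest Borda score (2191).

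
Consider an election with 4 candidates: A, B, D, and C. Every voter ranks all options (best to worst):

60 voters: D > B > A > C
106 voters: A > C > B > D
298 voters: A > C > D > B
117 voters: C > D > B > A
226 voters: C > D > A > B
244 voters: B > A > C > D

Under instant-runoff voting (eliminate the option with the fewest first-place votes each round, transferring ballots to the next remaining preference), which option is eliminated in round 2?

Round 1: A 404, B 244, D 60, C 343. Eliminate D.
Round 2: A 404, B 304, C 343. Eliminate B.

B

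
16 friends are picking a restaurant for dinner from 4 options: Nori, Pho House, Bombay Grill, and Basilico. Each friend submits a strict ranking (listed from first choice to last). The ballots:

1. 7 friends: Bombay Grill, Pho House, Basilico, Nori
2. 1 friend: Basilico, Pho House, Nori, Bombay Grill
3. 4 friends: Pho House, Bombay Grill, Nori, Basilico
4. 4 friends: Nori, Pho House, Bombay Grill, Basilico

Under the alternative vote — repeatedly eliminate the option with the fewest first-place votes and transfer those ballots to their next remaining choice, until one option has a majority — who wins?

Round 1: Nori 4, Pho House 4, Bombay Grill 7, Basilico 1. Eliminate Basilico.
Round 2: Nori 4, Pho House 5, Bombay Grill 7. Eliminate Nori.
Round 3: Pho House 9, Bombay Grill 7. Pho House has a majority.

Pho House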